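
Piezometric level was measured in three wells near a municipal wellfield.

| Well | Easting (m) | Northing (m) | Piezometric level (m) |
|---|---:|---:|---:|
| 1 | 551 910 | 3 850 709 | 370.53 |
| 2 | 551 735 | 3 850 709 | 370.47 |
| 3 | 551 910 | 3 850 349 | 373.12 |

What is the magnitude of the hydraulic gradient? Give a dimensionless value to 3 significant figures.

0.00720

∂h/∂x = (370.47 − 370.53) / (551735 − 551910) = +0.0003429
∂h/∂y = (373.12 − 370.53) / (3850349 − 3850709) = -0.007194
|∇h| = √(0.0003429² + -0.007194²) = 0.007202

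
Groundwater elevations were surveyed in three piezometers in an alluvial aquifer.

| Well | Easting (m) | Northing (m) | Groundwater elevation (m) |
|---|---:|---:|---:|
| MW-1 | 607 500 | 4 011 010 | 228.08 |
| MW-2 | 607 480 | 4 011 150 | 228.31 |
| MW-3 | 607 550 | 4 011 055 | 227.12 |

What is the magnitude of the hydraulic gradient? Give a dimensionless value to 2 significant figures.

0.018

Three-point gradient (reference MW-1): Δ to MW-2 = (-20, 140, +0.23), Δ to MW-3 = (50, 45, -0.96).
∂h/∂x = -0.01832, ∂h/∂y = -0.0009747 (det = -7900).
|∇h| = √(-0.01832² + -0.0009747²) = 0.01835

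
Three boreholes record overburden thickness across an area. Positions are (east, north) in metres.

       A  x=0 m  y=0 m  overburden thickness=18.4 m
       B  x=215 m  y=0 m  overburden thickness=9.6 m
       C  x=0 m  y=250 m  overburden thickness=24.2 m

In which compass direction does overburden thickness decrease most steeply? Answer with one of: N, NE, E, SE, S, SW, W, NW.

∂d/∂x = (9.6 − 18.4) / (215 − 0) = -0.04093
∂d/∂y = (24.2 − 18.4) / (250 − 0) = +0.02320
Steepest decrease is along −∇f = (+0.04093 E, -0.02320 N) → southeast.

SE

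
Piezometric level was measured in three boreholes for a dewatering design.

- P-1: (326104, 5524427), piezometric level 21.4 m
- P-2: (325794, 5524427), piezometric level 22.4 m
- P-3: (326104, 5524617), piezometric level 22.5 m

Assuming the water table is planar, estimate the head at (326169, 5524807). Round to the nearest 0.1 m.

∂h/∂x = (22.4 − 21.4) / (325794 − 326104) = -0.003226
∂h/∂y = (22.5 − 21.4) / (5524617 − 5524427) = +0.005789
h(326169, 5524807) = 21.4 + (-0.003226)·(65) + (+0.005789)·(380) = 21.4 -0.210 +2.200 = 23.390 m.

23.4 m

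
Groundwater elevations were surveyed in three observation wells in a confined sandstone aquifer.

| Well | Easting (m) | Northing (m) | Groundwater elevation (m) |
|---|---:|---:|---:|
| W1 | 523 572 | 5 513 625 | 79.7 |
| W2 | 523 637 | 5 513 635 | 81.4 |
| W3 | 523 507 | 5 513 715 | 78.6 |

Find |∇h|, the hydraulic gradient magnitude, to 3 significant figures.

Three-point gradient (reference W1): Δ to W2 = (65, 10, +1.7), Δ to W3 = (-65, 90, -1.1).
∂h/∂x = +0.02523, ∂h/∂y = +0.006000 (det = 6500).
|∇h| = √(0.02523² + 0.006000²) = 0.02593

0.0259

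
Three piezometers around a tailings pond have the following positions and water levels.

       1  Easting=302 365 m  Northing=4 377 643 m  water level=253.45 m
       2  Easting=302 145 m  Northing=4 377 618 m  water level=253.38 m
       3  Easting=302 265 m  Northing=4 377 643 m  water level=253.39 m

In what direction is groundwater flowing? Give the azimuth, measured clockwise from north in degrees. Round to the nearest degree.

With h = a·x + b·y + c and 1 as origin, the differences give:
  (-220)·a + (-25)·b = -0.07
  (-100)·a + 0·b = -0.06
Eliminate b (×0 and ×(-25), subtract): -2500·a = -1.500 → a = ∂h/∂x = +0.0006000
Back-substitute: b = ∂h/∂y = -0.002480.
Flow direction (−∇h) has components (-0.0006000 E, +0.002480 N).
Azimuth = atan2(E, N) = atan2(-0.0006000, +0.002480) = 346.4° ≈ 346°.

346°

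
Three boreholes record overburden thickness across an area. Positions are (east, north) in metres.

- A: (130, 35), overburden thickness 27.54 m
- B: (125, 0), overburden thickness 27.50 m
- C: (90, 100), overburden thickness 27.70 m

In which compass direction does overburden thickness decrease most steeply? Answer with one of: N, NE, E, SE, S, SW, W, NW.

SE

Taking A as reference: B−A = (-5, -35, -0.04); C−A = (-40, 65, +0.16).
Solve a·Δx + b·Δy = Δd: det = (-5)·65 − (-40)·(-35) = -1725.
∂d/∂x = [(-0.04)·65 − (+0.16)·(-35)] / -1725 = -0.001739
∂d/∂y = [(-5)·(+0.16) − (-40)·(-0.04)] / -1725 = +0.001391
Steepest decrease is along −∇f = (+0.001739 E, -0.001391 N) → southeast.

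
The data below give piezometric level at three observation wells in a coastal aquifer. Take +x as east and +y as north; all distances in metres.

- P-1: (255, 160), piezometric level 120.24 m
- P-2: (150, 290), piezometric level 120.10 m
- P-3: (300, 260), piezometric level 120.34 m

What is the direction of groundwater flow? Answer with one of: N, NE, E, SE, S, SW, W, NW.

Differences from P-1: to P-2 (Δx, Δy, Δh) = (-105, 130, -0.14); to P-3 = (45, 100, +0.10).
Determinant of the coordinate differences = (-105)·100 − 45·130 = -16350.
∂h/∂x = [(-0.14)·100 − (+0.10)·130] / -16350 = +0.001651
∂h/∂y = [(-105)·(+0.10) − 45·(-0.14)] / -16350 = +0.0002569
Flow = −∇h = (-0.001651 east, -0.0002569 north), which points west.

W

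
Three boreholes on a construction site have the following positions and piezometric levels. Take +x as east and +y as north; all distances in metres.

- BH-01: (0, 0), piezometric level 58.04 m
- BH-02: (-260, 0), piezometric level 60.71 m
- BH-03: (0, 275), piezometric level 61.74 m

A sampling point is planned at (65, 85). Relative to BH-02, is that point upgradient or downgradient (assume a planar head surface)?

downgradient

∂h/∂x = (60.71 − 58.04) / (-260 − 0) = -0.01027
∂h/∂y = (61.74 − 58.04) / (275 − 0) = +0.01345
Head at (65, 85) = 58.04 + (-0.01027)·(65) + (+0.01345)·(85) = 58.52 m.
That is lower than the 60.71 m at BH-02, so the point is downgradient.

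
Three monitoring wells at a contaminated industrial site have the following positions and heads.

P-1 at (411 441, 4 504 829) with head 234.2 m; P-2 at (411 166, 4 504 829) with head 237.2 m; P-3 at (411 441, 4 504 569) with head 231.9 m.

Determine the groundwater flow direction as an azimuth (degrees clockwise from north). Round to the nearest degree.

∂h/∂x = (237.2 − 234.2) / (411166 − 411441) = -0.01091
∂h/∂y = (231.9 − 234.2) / (4504569 − 4504829) = +0.008846
Flow direction (−∇h) has components (+0.01091 E, -0.008846 N).
Azimuth = atan2(E, N) = atan2(+0.01091, -0.008846) = 129.0° ≈ 129°.

129°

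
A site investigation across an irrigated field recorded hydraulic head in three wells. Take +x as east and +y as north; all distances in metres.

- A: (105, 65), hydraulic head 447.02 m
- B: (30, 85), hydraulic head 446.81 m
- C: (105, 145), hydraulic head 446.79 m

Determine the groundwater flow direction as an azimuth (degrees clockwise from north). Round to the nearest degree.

325°

With h = a·x + b·y + c and A as origin, the differences give:
  (-75)·a + 20·b = -0.21
  0·a + 80·b = -0.23
Eliminate b (×80 and ×20, subtract): -6000·a = -12.200 → a = ∂h/∂x = +0.002033
Back-substitute: b = ∂h/∂y = -0.002875.
Flow direction (−∇h) has components (-0.002033 E, +0.002875 N).
Azimuth = atan2(E, N) = atan2(-0.002033, +0.002875) = 324.7° ≈ 325°.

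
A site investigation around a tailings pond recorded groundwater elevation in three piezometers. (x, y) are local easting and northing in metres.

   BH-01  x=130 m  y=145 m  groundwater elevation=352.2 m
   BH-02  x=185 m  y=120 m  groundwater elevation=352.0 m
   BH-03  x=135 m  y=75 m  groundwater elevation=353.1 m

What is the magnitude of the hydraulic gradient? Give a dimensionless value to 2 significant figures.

Differences from BH-01: to BH-02 (Δx, Δy, Δh) = (55, -25, -0.2); to BH-03 = (5, -70, +0.9).
Determinant of the coordinate differences = 55·(-70) − 5·(-25) = -3725.
∂h/∂x = [(-0.2)·(-70) − (+0.9)·(-25)] / -3725 = -0.009799
∂h/∂y = [55·(+0.9) − 5·(-0.2)] / -3725 = -0.01356
|∇h| = √(-0.009799² + -0.01356²) = 0.01673

0.017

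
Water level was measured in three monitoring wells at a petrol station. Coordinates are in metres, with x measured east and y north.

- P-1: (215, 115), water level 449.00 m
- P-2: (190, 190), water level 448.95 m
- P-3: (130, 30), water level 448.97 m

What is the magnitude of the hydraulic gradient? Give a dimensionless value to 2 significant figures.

0.00087

Three-point gradient (reference P-1): Δ to P-2 = (-25, 75, -0.05), Δ to P-3 = (-85, -85, -0.03).
∂h/∂x = +0.0007647, ∂h/∂y = -0.0004118 (det = 8500).
|∇h| = √(0.0007647² + -0.0004118²) = 0.0008685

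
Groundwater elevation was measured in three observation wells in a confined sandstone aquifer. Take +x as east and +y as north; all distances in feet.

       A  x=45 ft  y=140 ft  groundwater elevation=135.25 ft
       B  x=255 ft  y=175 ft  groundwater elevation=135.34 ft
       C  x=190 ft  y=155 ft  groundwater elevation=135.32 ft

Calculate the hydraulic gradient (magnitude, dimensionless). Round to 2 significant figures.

With h = a·x + b·y + c and A as origin, the differences give:
  210·a + 35·b = +0.09
  145·a + 15·b = +0.07
Eliminate b (×15 and ×35, subtract): -1925·a = -1.100 → a = ∂h/∂x = +0.0005714
Back-substitute: b = ∂h/∂y = -0.0008571.
|∇h| = √(0.0005714² + -0.0008571²) = 0.00103

0.0010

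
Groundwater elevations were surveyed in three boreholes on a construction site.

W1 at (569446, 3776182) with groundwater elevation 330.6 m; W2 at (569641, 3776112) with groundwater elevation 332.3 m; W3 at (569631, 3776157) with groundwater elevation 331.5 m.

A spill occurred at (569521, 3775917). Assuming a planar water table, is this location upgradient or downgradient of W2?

Differences from W1: to W2 (Δx, Δy, Δh) = (195, -70, +1.7); to W3 = (185, -25, +0.9).
Solve a·Δx + b·Δy = Δh: det = 195·(-25) − 185·(-70) = 8075.
∂h/∂x = [(+1.7)·(-25) − (+0.9)·(-70)] / 8075 = +0.002539
∂h/∂y = [195·(+0.9) − 185·(+1.7)] / 8075 = -0.01721
Head at (569521, 3775917) = 330.6 + (+0.002539)·(75) + (-0.01721)·(-265) = 335.35 m.
That is higher than the 332.3 m at W2, so the point is upgradient.

upgradient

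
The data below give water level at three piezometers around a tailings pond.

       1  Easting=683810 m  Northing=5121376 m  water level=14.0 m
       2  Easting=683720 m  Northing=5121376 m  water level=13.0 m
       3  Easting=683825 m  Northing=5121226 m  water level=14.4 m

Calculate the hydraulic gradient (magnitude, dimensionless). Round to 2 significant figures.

Differences from 1: to 2 (Δx, Δy, Δh) = (-90, 0, -1.0); to 3 = (15, -150, +0.4).
Determinant of the coordinate differences = (-90)·(-150) − 15·0 = 13500.
∂h/∂x = [(-1.0)·(-150) − (+0.4)·0] / 13500 = +0.01111
∂h/∂y = [(-90)·(+0.4) − 15·(-1.0)] / 13500 = -0.001556
|∇h| = √(0.01111² + -0.001556²) = 0.01122

0.011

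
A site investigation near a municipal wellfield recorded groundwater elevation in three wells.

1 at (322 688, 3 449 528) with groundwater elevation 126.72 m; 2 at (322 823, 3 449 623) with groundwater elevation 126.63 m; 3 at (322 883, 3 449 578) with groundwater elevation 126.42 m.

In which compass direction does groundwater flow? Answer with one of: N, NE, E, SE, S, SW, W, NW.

With h = a·x + b·y + c and 1 as origin, the differences give:
  135·a + 95·b = -0.09
  195·a + 50·b = -0.30
Eliminate b (×50 and ×95, subtract): -11775·a = 24.000 → a = ∂h/∂x = -0.002038
Back-substitute: b = ∂h/∂y = +0.001949.
Flow = −∇h = (+0.002038 east, -0.001949 north), which points southeast.

SE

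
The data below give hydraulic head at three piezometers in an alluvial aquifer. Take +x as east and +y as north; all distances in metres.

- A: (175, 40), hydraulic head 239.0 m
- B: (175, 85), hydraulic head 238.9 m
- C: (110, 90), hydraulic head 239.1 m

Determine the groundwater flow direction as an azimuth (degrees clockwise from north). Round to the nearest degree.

With h = a·x + b·y + c and A as origin, the differences give:
  0·a + 45·b = -0.1
  (-65)·a + 50·b = +0.1
Eliminate b (×50 and ×45, subtract): 2925·a = -9.50 → a = ∂h/∂x = -0.003248
Back-substitute: b = ∂h/∂y = -0.002222.
Flow direction (−∇h) has components (+0.003248 E, +0.002222 N).
Azimuth = atan2(E, N) = atan2(+0.003248, +0.002222) = 55.6° ≈ 056°.

056°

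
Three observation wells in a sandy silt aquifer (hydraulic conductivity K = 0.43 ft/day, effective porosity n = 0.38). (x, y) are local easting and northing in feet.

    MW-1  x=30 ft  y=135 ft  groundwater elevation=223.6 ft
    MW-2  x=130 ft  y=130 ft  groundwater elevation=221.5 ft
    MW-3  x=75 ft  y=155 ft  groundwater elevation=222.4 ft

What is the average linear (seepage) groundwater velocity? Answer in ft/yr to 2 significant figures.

Taking MW-1 as reference: MW-2−MW-1 = (100, -5, -2.1); MW-3−MW-1 = (45, 20, -1.2).
Determinant of the coordinate differences = 100·20 − 45·(-5) = 2225.
∂h/∂x = [(-2.1)·20 − (-1.2)·(-5)] / 2225 = -0.02157
∂h/∂y = [100·(-1.2) − 45·(-2.1)] / 2225 = -0.01146
|∇h| = √(-0.02157² + -0.01146²) = 0.02443
Seepage velocity v = K·i/n = 0.43 × 0.02443 / 0.38 = 0.02764 ft/day = 10.1 ft/yr.

10 ft/yr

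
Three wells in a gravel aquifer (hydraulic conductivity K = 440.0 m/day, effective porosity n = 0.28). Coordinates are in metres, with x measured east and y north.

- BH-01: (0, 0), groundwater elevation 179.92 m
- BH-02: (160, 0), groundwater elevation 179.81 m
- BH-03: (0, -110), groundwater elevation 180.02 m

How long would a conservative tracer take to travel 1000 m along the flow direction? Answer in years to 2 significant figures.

∂h/∂x = (179.81 − 179.92) / (160 − 0) = -0.0006875
∂h/∂y = (180.02 − 179.92) / (-110 − 0) = -0.0009091
|∇h| = √(-0.0006875² + -0.0009091²) = 0.00114
Seepage velocity v = K·i/n = 440.0 × 0.00114 / 0.28 = 1.791 m/day.
t = 1000 / 1.791 = 558.3 days = 1.53 years.

1.5 years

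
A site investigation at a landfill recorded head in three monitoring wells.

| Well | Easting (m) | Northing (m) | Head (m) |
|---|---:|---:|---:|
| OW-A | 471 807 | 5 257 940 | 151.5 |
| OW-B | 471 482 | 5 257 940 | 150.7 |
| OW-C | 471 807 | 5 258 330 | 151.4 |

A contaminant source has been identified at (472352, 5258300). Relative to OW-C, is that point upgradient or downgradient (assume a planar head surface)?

∂h/∂x = (150.7 − 151.5) / (471482 − 471807) = +0.002462
∂h/∂y = (151.4 − 151.5) / (5258330 − 5257940) = -0.0002564
Head at (472352, 5258300) = 151.5 + (+0.002462)·(545) + (-0.0002564)·(360) = 152.75 m.
That is higher than the 151.4 m at OW-C, so the point is upgradient.

upgradient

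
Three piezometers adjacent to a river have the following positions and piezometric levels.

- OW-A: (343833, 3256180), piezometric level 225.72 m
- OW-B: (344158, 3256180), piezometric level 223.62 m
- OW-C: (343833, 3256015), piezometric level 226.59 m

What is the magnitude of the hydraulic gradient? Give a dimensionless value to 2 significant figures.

∂h/∂x = (223.62 − 225.72) / (344158 − 343833) = -0.006462
∂h/∂y = (226.59 − 225.72) / (3256015 − 3256180) = -0.005273
|∇h| = √(-0.006462² + -0.005273²) = 0.00834

0.0083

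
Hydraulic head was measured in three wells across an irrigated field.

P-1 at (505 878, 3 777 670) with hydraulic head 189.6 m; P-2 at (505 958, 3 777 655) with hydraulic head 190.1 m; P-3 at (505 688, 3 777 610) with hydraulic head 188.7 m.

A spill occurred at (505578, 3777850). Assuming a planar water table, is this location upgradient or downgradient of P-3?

downgradient

With h = a·x + b·y + c and P-1 as origin, the differences give:
  80·a + (-15)·b = +0.5
  (-190)·a + (-60)·b = -0.9
Eliminate b (×(-60) and ×(-15), subtract): -7650·a = -43.50 → a = ∂h/∂x = +0.005686
Back-substitute: b = ∂h/∂y = -0.003007.
Head at (505578, 3777850) = 189.6 + (+0.005686)·(-300) + (-0.003007)·(180) = 187.35 m.
That is lower than the 188.7 m at P-3, so the point is downgradient.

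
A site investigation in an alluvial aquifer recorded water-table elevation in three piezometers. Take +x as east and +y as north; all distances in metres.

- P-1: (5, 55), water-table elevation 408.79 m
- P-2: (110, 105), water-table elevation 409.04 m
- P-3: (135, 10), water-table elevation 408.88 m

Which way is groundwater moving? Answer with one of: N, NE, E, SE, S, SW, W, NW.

SW

Three-point gradient (reference P-1): Δ to P-2 = (105, 50, +0.25), Δ to P-3 = (130, -45, +0.09).
∂h/∂x = +0.001403, ∂h/∂y = +0.002053 (det = -11225).
Flow = −∇h = (-0.001403 east, -0.002053 north), which points southwest.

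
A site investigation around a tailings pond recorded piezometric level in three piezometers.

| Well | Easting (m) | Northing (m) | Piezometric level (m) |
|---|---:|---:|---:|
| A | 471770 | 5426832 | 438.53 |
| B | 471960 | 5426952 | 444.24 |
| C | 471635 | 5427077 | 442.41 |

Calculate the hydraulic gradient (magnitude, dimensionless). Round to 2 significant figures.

0.028

Three-point gradient (reference A): Δ to B = (190, 120, +5.71), Δ to C = (-135, 245, +3.88).
∂h/∂x = +0.01487, ∂h/∂y = +0.02403 (det = 62750).
|∇h| = √(0.01487² + 0.02403²) = 0.02826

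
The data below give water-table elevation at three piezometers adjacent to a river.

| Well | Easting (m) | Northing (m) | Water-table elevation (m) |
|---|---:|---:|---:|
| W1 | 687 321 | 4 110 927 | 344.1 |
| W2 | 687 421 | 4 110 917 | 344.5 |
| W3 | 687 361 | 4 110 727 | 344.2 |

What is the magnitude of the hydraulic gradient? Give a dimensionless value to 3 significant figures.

0.00404

With h = a·x + b·y + c and W1 as origin, the differences give:
  100·a + (-10)·b = +0.4
  40·a + (-200)·b = +0.1
Eliminate b (×(-200) and ×(-10), subtract): -19600·a = -79.00 → a = ∂h/∂x = +0.004031
Back-substitute: b = ∂h/∂y = +0.0003061.
|∇h| = √(0.004031² + 0.0003061²) = 0.004043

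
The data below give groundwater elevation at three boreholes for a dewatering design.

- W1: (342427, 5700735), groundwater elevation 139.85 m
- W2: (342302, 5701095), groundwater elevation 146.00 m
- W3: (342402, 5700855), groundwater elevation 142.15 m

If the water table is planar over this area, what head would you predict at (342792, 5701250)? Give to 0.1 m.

With h = a·x + b·y + c and W1 as origin, the differences give:
  (-125)·a + 360·b = +6.15
  (-25)·a + 120·b = +2.30
Eliminate b (×120 and ×360, subtract): -6000·a = -90.000 → a = ∂h/∂x = +0.01500
Back-substitute: b = ∂h/∂y = +0.02229.
h(342792, 5701250) = 139.85 + (+0.01500)·(365) + (+0.02229)·(515) = 139.85 +5.475 +11.480 = 156.805 m.

156.8 m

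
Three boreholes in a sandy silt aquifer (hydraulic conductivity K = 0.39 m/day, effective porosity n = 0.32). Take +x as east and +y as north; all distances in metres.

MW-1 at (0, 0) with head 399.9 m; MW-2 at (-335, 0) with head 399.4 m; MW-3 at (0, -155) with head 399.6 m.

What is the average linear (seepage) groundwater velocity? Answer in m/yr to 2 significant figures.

∂h/∂x = (399.4 − 399.9) / (-335 − 0) = +0.001493
∂h/∂y = (399.6 − 399.9) / (-155 − 0) = +0.001935
|∇h| = √(0.001493² + 0.001935²) = 0.002444
Seepage velocity v = K·i/n = 0.39 × 0.002444 / 0.32 = 0.002979 m/day = 1.088 m/yr.

1.1 m/yr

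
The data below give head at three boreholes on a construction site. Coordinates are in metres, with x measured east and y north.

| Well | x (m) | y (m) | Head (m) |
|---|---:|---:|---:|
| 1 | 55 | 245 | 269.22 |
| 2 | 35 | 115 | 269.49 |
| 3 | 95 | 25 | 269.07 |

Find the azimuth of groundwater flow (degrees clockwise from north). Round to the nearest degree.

084°

Taking 1 as reference: 2−1 = (-20, -130, +0.27); 3−1 = (40, -220, -0.15).
Solve a·Δx + b·Δy = Δh: det = (-20)·(-220) − 40·(-130) = 9600.
∂h/∂x = [(+0.27)·(-220) − (-0.15)·(-130)] / 9600 = -0.008219
∂h/∂y = [(-20)·(-0.15) − 40·(+0.27)] / 9600 = -0.0008125
Flow direction (−∇h) has components (+0.008219 E, +0.0008125 N).
Azimuth = atan2(E, N) = atan2(+0.008219, +0.0008125) = 84.4° ≈ 084°.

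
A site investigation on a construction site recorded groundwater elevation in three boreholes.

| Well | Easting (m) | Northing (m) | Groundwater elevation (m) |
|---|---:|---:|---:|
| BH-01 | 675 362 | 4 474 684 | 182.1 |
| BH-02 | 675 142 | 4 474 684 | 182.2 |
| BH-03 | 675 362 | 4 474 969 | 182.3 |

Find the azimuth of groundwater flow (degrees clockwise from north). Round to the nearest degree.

147°

∂h/∂x = (182.2 − 182.1) / (675142 − 675362) = -0.0004545
∂h/∂y = (182.3 − 182.1) / (4474969 − 4474684) = +0.0007018
Flow direction (−∇h) has components (+0.0004545 E, -0.0007018 N).
Azimuth = atan2(E, N) = atan2(+0.0004545, -0.0007018) = 147.1° ≈ 147°.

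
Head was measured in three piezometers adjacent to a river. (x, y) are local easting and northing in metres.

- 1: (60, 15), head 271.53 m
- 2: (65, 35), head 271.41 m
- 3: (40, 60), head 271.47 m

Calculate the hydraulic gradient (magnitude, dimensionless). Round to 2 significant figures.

0.0080

With h = a·x + b·y + c and 1 as origin, the differences give:
  5·a + 20·b = -0.12
  (-20)·a + 45·b = -0.06
Eliminate b (×45 and ×20, subtract): 625·a = -4.200 → a = ∂h/∂x = -0.006720
Back-substitute: b = ∂h/∂y = -0.004320.
|∇h| = √(-0.006720² + -0.004320²) = 0.007989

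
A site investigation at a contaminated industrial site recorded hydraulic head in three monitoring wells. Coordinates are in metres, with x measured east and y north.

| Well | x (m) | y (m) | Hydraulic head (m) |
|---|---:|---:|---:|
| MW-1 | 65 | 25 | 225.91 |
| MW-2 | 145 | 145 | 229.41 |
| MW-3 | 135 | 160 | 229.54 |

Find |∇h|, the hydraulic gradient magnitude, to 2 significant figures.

0.024

Differences from MW-1: to MW-2 (Δx, Δy, Δh) = (80, 120, +3.50); to MW-3 = (70, 135, +3.63).
Solve a·Δx + b·Δy = Δh: det = 80·135 − 70·120 = 2400.
∂h/∂x = [(+3.50)·135 − (+3.63)·120] / 2400 = +0.01538
∂h/∂y = [80·(+3.63) − 70·(+3.50)] / 2400 = +0.01892
|∇h| = √(0.01538² + 0.01892²) = 0.02438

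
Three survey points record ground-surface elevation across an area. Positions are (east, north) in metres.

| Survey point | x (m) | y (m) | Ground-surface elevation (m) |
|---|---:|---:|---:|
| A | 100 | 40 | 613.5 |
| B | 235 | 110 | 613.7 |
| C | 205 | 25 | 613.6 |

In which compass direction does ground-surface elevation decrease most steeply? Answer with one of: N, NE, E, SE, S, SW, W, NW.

Three-point gradient (reference A): Δ to B = (135, 70, +0.2), Δ to C = (105, -15, +0.1).
∂z/∂x = +0.001067, ∂z/∂y = +0.0008000 (det = -9375).
Steepest decrease is along −∇f = (-0.001067 E, -0.0008000 N) → southwest.

SW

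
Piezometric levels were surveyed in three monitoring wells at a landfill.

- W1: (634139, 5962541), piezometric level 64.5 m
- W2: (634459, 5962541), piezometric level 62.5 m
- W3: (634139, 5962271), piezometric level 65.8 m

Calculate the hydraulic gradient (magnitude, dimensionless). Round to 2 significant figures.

∂h/∂x = (62.5 − 64.5) / (634459 − 634139) = -0.006250
∂h/∂y = (65.8 − 64.5) / (5962271 − 5962541) = -0.004815
|∇h| = √(-0.006250² + -0.004815²) = 0.00789

0.0079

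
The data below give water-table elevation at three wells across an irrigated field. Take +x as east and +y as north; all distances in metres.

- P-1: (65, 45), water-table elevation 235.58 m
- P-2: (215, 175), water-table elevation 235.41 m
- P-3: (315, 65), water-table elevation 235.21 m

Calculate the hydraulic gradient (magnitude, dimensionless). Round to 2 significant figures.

0.0016

With h = a·x + b·y + c and P-1 as origin, the differences give:
  150·a + 130·b = -0.17
  250·a + 20·b = -0.37
Eliminate b (×20 and ×130, subtract): -29500·a = 44.700 → a = ∂h/∂x = -0.001515
Back-substitute: b = ∂h/∂y = +0.0004407.
|∇h| = √(-0.001515² + 0.0004407²) = 0.001578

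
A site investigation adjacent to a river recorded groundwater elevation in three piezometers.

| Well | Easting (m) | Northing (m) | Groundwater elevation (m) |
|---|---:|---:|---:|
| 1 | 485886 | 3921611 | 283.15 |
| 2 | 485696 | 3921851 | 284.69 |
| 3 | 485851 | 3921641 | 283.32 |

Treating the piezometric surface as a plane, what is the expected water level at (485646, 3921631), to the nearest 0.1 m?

With h = a·x + b·y + c and 1 as origin, the differences give:
  (-190)·a + 240·b = +1.54
  (-35)·a + 30·b = +0.17
Eliminate b (×30 and ×240, subtract): 2700·a = 5.400 → a = ∂h/∂x = +0.002000
Back-substitute: b = ∂h/∂y = +0.008000.
h(485646, 3921631) = 283.15 + (+0.002000)·(-240) + (+0.008000)·(20) = 283.15 -0.480 +0.160 = 282.830 m.

282.8 m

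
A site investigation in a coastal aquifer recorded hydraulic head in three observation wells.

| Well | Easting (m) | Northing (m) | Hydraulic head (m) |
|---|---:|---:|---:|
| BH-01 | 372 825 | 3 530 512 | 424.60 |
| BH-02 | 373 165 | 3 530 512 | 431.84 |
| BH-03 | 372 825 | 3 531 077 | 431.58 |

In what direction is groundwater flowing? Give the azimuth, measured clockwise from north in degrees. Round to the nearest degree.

∂h/∂x = (431.84 − 424.60) / (373165 − 372825) = +0.02129
∂h/∂y = (431.58 − 424.60) / (3531077 − 3530512) = +0.01235
Flow direction (−∇h) has components (-0.02129 E, -0.01235 N).
Azimuth = atan2(E, N) = atan2(-0.02129, -0.01235) = 239.9° ≈ 240°.

240°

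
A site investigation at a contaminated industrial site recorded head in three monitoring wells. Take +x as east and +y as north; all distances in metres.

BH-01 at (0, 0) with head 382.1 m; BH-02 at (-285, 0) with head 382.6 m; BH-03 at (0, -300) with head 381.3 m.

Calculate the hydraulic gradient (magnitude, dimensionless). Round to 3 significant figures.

∂h/∂x = (382.6 − 382.1) / (-285 − 0) = -0.001754
∂h/∂y = (381.3 − 382.1) / (-300 − 0) = +0.002667
|∇h| = √(-0.001754² + 0.002667²) = 0.003192

0.00319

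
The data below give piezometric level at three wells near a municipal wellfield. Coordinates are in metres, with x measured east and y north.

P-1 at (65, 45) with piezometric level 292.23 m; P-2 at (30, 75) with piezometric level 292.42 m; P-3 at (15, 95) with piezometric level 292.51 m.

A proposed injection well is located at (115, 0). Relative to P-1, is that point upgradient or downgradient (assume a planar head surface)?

downgradient

Taking P-1 as reference: P-2−P-1 = (-35, 30, +0.19); P-3−P-1 = (-50, 50, +0.28).
Solve a·Δx + b·Δy = Δh: det = (-35)·50 − (-50)·30 = -250.
∂h/∂x = [(+0.19)·50 − (+0.28)·30] / -250 = -0.004400
∂h/∂y = [(-35)·(+0.28) − (-50)·(+0.19)] / -250 = +0.001200
Head at (115, 0) = 292.23 + (-0.004400)·(50) + (+0.001200)·(-45) = 291.96 m.
That is lower than the 292.23 m at P-1, so the point is downgradient.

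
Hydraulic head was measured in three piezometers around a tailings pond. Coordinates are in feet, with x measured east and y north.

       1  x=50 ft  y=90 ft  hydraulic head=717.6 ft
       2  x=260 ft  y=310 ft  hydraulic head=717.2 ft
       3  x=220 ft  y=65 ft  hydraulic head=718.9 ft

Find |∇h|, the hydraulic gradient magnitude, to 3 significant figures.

Taking 1 as reference: 2−1 = (210, 220, -0.4); 3−1 = (170, -25, +1.3).
Determinant of the coordinate differences = 210·(-25) − 170·220 = -42650.
∂h/∂x = [(-0.4)·(-25) − (+1.3)·220] / -42650 = +0.006471
∂h/∂y = [210·(+1.3) − 170·(-0.4)] / -42650 = -0.007995
|∇h| = √(0.006471² + -0.007995²) = 0.01029

0.0103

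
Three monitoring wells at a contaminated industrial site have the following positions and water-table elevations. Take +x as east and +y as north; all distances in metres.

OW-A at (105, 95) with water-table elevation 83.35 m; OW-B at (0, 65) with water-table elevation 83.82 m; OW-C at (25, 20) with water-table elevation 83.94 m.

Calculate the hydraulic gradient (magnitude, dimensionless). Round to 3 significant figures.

0.00548

Differences from OW-A: to OW-B (Δx, Δy, Δh) = (-105, -30, +0.47); to OW-C = (-80, -75, +0.59).
Solve a·Δx + b·Δy = Δh: det = (-105)·(-75) − (-80)·(-30) = 5475.
∂h/∂x = [(+0.47)·(-75) − (+0.59)·(-30)] / 5475 = -0.003205
∂h/∂y = [(-105)·(+0.59) − (-80)·(+0.47)] / 5475 = -0.004447
|∇h| = √(-0.003205² + -0.004447²) = 0.005482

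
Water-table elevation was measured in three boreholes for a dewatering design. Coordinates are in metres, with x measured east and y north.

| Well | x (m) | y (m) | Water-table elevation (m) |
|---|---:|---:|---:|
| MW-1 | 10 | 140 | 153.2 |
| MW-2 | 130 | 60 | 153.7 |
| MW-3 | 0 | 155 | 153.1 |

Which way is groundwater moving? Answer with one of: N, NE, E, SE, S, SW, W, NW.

Differences from MW-1: to MW-2 (Δx, Δy, Δh) = (120, -80, +0.5); to MW-3 = (-10, 15, -0.1).
Solve a·Δx + b·Δy = Δh: det = 120·15 − (-10)·(-80) = 1000.
∂h/∂x = [(+0.5)·15 − (-0.1)·(-80)] / 1000 = -0.0005000
∂h/∂y = [120·(-0.1) − (-10)·(+0.5)] / 1000 = -0.007000
Flow = −∇h = (+0.0005000 east, +0.007000 north), which points north.

N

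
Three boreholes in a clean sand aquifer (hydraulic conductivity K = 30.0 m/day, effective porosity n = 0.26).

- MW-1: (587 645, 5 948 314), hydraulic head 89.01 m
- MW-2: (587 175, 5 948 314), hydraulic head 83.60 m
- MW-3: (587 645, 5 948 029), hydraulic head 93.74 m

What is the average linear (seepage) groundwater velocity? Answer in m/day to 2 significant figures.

2.3 m/day

∂h/∂x = (83.60 − 89.01) / (587175 − 587645) = +0.01151
∂h/∂y = (93.74 − 89.01) / (5948029 − 5948314) = -0.01660
|∇h| = √(0.01151² + -0.01660²) = 0.0202
Seepage velocity v = K·i/n = 30.0 × 0.0202 / 0.26 = 2.331 m/day.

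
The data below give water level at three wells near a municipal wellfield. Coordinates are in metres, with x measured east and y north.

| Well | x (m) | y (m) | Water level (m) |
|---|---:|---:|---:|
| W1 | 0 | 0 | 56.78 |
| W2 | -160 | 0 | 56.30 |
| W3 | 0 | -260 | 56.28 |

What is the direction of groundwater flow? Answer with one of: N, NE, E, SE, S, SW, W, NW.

SW

∂h/∂x = (56.30 − 56.78) / (-160 − 0) = +0.003000
∂h/∂y = (56.28 − 56.78) / (-260 − 0) = +0.001923
Flow = −∇h = (-0.003000 east, -0.001923 north), which points southwest.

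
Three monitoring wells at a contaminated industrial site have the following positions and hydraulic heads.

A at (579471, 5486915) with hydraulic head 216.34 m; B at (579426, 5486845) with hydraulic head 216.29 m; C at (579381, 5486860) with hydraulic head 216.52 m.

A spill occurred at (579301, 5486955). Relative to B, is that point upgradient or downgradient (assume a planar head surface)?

Taking A as reference: B−A = (-45, -70, -0.05); C−A = (-90, -55, +0.18).
Determinant of the coordinate differences = (-45)·(-55) − (-90)·(-70) = -3825.
∂h/∂x = [(-0.05)·(-55) − (+0.18)·(-70)] / -3825 = -0.004013
∂h/∂y = [(-45)·(+0.18) − (-90)·(-0.05)] / -3825 = +0.003294
Head at (579301, 5486955) = 216.34 + (-0.004013)·(-170) + (+0.003294)·(40) = 217.15 m.
That is higher than the 216.29 m at B, so the point is upgradient.

upgradient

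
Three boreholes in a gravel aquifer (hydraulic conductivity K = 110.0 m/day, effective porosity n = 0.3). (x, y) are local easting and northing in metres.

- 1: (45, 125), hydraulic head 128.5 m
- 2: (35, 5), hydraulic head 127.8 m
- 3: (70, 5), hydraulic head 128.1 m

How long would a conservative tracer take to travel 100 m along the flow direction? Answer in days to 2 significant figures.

Taking 1 as reference: 2−1 = (-10, -120, -0.7); 3−1 = (25, -120, -0.4).
Determinant of the coordinate differences = (-10)·(-120) − 25·(-120) = 4200.
∂h/∂x = [(-0.7)·(-120) − (-0.4)·(-120)] / 4200 = +0.008571
∂h/∂y = [(-10)·(-0.4) − 25·(-0.7)] / 4200 = +0.005119
|∇h| = √(0.008571² + 0.005119²) = 0.009983
Seepage velocity v = K·i/n = 110.0 × 0.009983 / 0.3 = 3.66 m/day.
t = 100 / 3.66 = 27.32 days.

27 days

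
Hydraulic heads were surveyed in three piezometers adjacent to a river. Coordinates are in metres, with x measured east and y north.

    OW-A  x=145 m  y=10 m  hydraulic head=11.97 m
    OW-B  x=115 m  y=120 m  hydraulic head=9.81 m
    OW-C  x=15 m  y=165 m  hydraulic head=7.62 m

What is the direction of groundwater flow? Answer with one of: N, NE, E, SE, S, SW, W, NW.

With h = a·x + b·y + c and OW-A as origin, the differences give:
  (-30)·a + 110·b = -2.16
  (-130)·a + 155·b = -4.35
Eliminate b (×155 and ×110, subtract): 9650·a = 143.700 → a = ∂h/∂x = +0.01489
Back-substitute: b = ∂h/∂y = -0.01558.
Flow = −∇h = (-0.01489 east, +0.01558 north), which points northwest.

NW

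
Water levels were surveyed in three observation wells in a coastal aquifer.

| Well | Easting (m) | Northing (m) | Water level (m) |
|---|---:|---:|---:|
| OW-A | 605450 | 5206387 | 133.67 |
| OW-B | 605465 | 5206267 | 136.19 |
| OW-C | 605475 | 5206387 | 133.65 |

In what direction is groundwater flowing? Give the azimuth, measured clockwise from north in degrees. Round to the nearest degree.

Taking OW-A as reference: OW-B−OW-A = (15, -120, +2.52); OW-C−OW-A = (25, 0, -0.02).
Solve a·Δx + b·Δy = Δh: det = 15·0 − 25·(-120) = 3000.
∂h/∂x = [(+2.52)·0 − (-0.02)·(-120)] / 3000 = -0.0008000
∂h/∂y = [15·(-0.02) − 25·(+2.52)] / 3000 = -0.02110
Flow direction (−∇h) has components (+0.0008000 E, +0.02110 N).
Azimuth = atan2(E, N) = atan2(+0.0008000, +0.02110) = 2.2° ≈ 002°.

002°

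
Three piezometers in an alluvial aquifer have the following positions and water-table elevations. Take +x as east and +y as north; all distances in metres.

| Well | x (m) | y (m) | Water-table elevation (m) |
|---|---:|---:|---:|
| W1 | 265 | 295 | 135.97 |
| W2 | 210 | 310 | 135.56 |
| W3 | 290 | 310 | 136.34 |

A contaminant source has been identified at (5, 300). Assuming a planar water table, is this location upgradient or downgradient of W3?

downgradient

Differences from W1: to W2 (Δx, Δy, Δh) = (-55, 15, -0.41); to W3 = (25, 15, +0.37).
Solve a·Δx + b·Δy = Δh: det = (-55)·15 − 25·15 = -1200.
∂h/∂x = [(-0.41)·15 − (+0.37)·15] / -1200 = +0.009750
∂h/∂y = [(-55)·(+0.37) − 25·(-0.41)] / -1200 = +0.008417
Head at (5, 300) = 135.97 + (+0.009750)·(-260) + (+0.008417)·(5) = 133.48 m.
That is lower than the 136.34 m at W3, so the point is downgradient.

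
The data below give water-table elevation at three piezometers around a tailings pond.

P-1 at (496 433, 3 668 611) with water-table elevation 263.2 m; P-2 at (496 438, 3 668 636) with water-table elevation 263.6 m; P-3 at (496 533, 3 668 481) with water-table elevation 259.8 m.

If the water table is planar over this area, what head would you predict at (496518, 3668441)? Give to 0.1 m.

259.2 m

Differences from P-1: to P-2 (Δx, Δy, Δh) = (5, 25, +0.4); to P-3 = (100, -130, -3.4).
Determinant of the coordinate differences = 5·(-130) − 100·25 = -3150.
∂h/∂x = [(+0.4)·(-130) − (-3.4)·25] / -3150 = -0.01048
∂h/∂y = [5·(-3.4) − 100·(+0.4)] / -3150 = +0.01810
h(496518, 3668441) = 263.2 + (-0.01048)·(85) + (+0.01810)·(-170) = 263.2 -0.890 -3.076 = 259.233 m.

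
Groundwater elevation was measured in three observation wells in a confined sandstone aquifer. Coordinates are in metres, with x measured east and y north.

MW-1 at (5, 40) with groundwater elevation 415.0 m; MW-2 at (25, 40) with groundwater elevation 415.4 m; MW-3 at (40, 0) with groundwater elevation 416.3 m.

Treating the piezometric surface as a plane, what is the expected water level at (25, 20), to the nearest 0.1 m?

415.7 m

Differences from MW-1: to MW-2 (Δx, Δy, Δh) = (20, 0, +0.4); to MW-3 = (35, -40, +1.3).
Solve a·Δx + b·Δy = Δh: det = 20·(-40) − 35·0 = -800.
∂h/∂x = [(+0.4)·(-40) − (+1.3)·0] / -800 = +0.02000
∂h/∂y = [20·(+1.3) − 35·(+0.4)] / -800 = -0.01500
h(25, 20) = 415.0 + (+0.02000)·(20) + (-0.01500)·(-20) = 415.0 +0.400 +0.300 = 415.700 m.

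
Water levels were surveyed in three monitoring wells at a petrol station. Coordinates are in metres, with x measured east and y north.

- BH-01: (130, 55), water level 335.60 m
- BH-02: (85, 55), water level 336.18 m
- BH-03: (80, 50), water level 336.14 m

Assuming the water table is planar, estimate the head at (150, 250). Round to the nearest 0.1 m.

339.4 m

Differences from BH-01: to BH-02 (Δx, Δy, Δh) = (-45, 0, +0.58); to BH-03 = (-50, -5, +0.54).
Determinant of the coordinate differences = (-45)·(-5) − (-50)·0 = 225.
∂h/∂x = [(+0.58)·(-5) − (+0.54)·0] / 225 = -0.01289
∂h/∂y = [(-45)·(+0.54) − (-50)·(+0.58)] / 225 = +0.02089
h(150, 250) = 335.60 + (-0.01289)·(20) + (+0.02089)·(195) = 335.60 -0.258 +4.073 = 339.416 m.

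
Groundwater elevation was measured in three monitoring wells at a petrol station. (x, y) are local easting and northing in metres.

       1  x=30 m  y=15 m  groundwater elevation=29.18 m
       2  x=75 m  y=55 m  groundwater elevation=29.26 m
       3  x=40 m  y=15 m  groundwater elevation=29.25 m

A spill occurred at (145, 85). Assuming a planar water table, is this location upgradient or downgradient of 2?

Differences from 1: to 2 (Δx, Δy, Δh) = (45, 40, +0.08); to 3 = (10, 0, +0.07).
Solve a·Δx + b·Δy = Δh: det = 45·0 − 10·40 = -400.
∂h/∂x = [(+0.08)·0 − (+0.07)·40] / -400 = +0.007000
∂h/∂y = [45·(+0.07) − 10·(+0.08)] / -400 = -0.005875
Head at (145, 85) = 29.18 + (+0.007000)·(115) + (-0.005875)·(70) = 29.57 m.
That is higher than the 29.26 m at 2, so the point is upgradient.

upgradient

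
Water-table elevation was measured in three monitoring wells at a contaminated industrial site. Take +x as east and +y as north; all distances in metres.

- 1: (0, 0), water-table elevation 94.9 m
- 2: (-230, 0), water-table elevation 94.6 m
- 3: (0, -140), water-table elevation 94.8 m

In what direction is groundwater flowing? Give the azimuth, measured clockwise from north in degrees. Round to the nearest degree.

∂h/∂x = (94.6 − 94.9) / (-230 − 0) = +0.001304
∂h/∂y = (94.8 − 94.9) / (-140 − 0) = +0.0007143
Flow direction (−∇h) has components (-0.001304 E, -0.0007143 N).
Azimuth = atan2(E, N) = atan2(-0.001304, -0.0007143) = 241.3° ≈ 241°.

241°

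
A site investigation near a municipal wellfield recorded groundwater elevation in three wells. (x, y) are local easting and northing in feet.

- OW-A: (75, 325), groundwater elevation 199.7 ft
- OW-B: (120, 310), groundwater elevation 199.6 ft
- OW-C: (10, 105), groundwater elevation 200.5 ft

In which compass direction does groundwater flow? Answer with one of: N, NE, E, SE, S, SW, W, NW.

Taking OW-A as reference: OW-B−OW-A = (45, -15, -0.1); OW-C−OW-A = (-65, -220, +0.8).
Solve a·Δx + b·Δy = Δh: det = 45·(-220) − (-65)·(-15) = -10875.
∂h/∂x = [(-0.1)·(-220) − (+0.8)·(-15)] / -10875 = -0.003126
∂h/∂y = [45·(+0.8) − (-65)·(-0.1)] / -10875 = -0.002713
Flow = −∇h = (+0.003126 east, +0.002713 north), which points northeast.

NE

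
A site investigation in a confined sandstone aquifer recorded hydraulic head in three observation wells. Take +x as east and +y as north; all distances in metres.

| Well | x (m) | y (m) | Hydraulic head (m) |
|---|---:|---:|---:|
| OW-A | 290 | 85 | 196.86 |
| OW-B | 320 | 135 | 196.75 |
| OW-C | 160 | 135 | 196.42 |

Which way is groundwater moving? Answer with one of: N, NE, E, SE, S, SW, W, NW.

Three-point gradient (reference OW-A): Δ to OW-B = (30, 50, -0.11), Δ to OW-C = (-130, 50, -0.44).
∂h/∂x = +0.002063, ∂h/∂y = -0.003438 (det = 8000).
Flow = −∇h = (-0.002063 east, +0.003438 north), which points northwest.

NW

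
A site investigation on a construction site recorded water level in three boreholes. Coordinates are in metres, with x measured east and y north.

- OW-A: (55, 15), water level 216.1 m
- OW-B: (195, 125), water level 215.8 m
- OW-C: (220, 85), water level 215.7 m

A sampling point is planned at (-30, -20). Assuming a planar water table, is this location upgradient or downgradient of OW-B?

Three-point gradient (reference OW-A): Δ to OW-B = (140, 110, -0.3), Δ to OW-C = (165, 70, -0.4).
∂h/∂x = -0.002754, ∂h/∂y = +0.0007784 (det = -8350).
Head at (-30, -20) = 216.1 + (-0.002754)·(-85) + (+0.0007784)·(-35) = 216.31 m.
That is higher than the 215.8 m at OW-B, so the point is upgradient.

upgradient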